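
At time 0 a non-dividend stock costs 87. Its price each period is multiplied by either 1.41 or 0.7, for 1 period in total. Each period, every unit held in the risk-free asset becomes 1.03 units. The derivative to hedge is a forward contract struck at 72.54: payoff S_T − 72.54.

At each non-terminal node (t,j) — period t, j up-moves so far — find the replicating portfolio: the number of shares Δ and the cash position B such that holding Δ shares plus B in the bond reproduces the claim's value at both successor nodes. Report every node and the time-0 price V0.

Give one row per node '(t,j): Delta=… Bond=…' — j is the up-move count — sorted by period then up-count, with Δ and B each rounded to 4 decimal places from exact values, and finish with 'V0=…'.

The replicating-portfolio and risk-neutral prices coincide; use p* = (1.03−0.7)/(1.41−0.7) = 0.4648 for the latter.
At expiry t=1: V(1,0)=-11.6400, V(1,1)=50.1300
  t=0,j=0: stock 87.0000 → up 122.6700 (V=50.1300), down 60.9000 (V=-11.6400). Price 16.5728; hedge Δ=1.0000, bond B=-70.4272.
Each (Δ,B) replicates both successor values, so the strategy is self-financing and V0 is arbitrage-free.

(0,0): Delta=1.0000 Bond=-70.4272
V0=16.5728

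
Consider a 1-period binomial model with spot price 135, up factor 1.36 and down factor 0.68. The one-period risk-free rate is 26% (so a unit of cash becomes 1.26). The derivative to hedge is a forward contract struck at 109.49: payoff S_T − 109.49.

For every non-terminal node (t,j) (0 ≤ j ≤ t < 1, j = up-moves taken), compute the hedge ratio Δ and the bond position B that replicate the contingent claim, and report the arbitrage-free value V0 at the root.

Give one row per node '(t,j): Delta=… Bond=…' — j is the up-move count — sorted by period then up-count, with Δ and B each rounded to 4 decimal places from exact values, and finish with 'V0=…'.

(0,0): Delta=1.0000 Bond=-86.8968
V0=48.1032

The replicating-portfolio and risk-neutral prices coincide; use p* = (1.26−0.68)/(1.36−0.68) = 0.8529 for the latter.
Terminal values V(1,·): V(1,0)=-17.6900, V(1,1)=74.1100
Node (0,0) S=135.0000: V=(p*·74.1100+(1−p*)·-17.6900)/1.26=48.1032; Δ=(74.1100−-17.6900)/(183.6000−91.8000)=1.0000; B=V−Δ·S=-86.8968
Each (Δ,B) replicates both successor values, so the strategy is self-financing and V0 is arbitrage-free.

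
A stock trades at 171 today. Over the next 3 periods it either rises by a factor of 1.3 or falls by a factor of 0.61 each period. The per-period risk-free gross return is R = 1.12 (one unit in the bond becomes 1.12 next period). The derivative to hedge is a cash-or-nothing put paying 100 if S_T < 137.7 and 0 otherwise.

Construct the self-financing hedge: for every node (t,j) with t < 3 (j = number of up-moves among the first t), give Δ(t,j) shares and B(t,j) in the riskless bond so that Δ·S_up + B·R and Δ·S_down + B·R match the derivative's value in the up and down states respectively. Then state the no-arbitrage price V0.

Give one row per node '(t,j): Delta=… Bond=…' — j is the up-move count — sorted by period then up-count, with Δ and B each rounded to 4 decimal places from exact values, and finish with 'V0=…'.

No-arbitrage ⇒ martingale measure with p* = (R−d)/(u−d) = 0.7391.
Terminal values V(3,·): V(3,0)=100.0000, V(3,1)=100.0000, V(3,2)=0.0000, V(3,3)=0.0000
Node (2,0) S=63.6291: V=(p*·100.0000+(1−p*)·100.0000)/1.12=89.2857; Δ=(100.0000−100.0000)/(82.7178−38.8138)=0.0000; B=V−Δ·S=89.2857
Node (2,1) S=135.6030: V=(p*·0.0000+(1−p*)·100.0000)/1.12=23.2919; Δ=(0.0000−100.0000)/(176.2839−82.7178)=-1.0688; B=V−Δ·S=168.2195
Node (2,2) S=288.9900: V=(p*·0.0000+(1−p*)·0.0000)/1.12=0.0000; Δ=(0.0000−0.0000)/(375.6870−176.2839)=0.0000; B=V−Δ·S=0.0000
Node (1,0) S=104.3100: V=(p*·23.2919+(1−p*)·89.2857)/1.12=36.1676; Δ=(23.2919−89.2857)/(135.6030−63.6291)=-0.9169; B=V−Δ·S=131.8108
Node (1,1) S=222.3000: V=(p*·0.0000+(1−p*)·23.2919)/1.12=5.4251; Δ=(0.0000−23.2919)/(288.9900−135.6030)=-0.1519; B=V−Δ·S=39.1816
Node (0,0) S=171.0000: V=(p*·5.4251+(1−p*)·36.1676)/1.12=12.0044; Δ=(5.4251−36.1676)/(222.3000−104.3100)=-0.2606; B=V−Δ·S=56.5587
Check: Δ(0,0)·S0 + B(0,0) = 12.0044 = V0.

(0,0): Delta=-0.2606 Bond=56.5587
(1,0): Delta=-0.9169 Bond=131.8108
(1,1): Delta=-0.1519 Bond=39.1816
(2,0): Delta=0.0000 Bond=89.2857
(2,1): Delta=-1.0688 Bond=168.2195
(2,2): Delta=0.0000 Bond=0.0000
V0=12.0044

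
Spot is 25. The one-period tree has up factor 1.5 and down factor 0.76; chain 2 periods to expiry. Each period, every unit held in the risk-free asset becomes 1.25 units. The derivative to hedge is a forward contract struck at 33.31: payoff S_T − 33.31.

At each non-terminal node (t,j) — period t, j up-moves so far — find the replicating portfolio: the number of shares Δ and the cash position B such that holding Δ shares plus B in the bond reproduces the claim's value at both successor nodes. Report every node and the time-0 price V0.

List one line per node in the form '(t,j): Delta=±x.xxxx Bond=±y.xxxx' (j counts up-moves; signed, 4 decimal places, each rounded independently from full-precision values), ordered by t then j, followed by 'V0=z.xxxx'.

(0,0): Delta=1.0000 Bond=-21.3184
(1,0): Delta=1.0000 Bond=-26.6480
(1,1): Delta=1.0000 Bond=-26.6480
V0=3.6816

Risk-neutral probability p* = (R−d)/(u−d) = (1.25−0.76)/(1.5−0.76) = 0.6622.
Terminal payoffs: V(2,0)=-18.8700, V(2,1)=-4.8100, V(2,2)=22.9400
(1,0): S=19.0000. Δ = (V_up−V_dn)/(S_up−S_dn) = (-4.8100−-18.8700)/(28.5000−14.4400) = 1.0000. V = [p*·-4.8100 + (1−p*)·-18.8700]/1.25 = -7.6480. B = V − Δ·S = -26.6480.
(1,1): S=37.5000. Δ = (V_up−V_dn)/(S_up−S_dn) = (22.9400−-4.8100)/(56.2500−28.5000) = 1.0000. V = [p*·22.9400 + (1−p*)·-4.8100]/1.25 = 10.8520. B = V − Δ·S = -26.6480.
(0,0): S=25.0000. Δ = (V_up−V_dn)/(S_up−S_dn) = (10.8520−-7.6480)/(37.5000−19.0000) = 1.0000. V = [p*·10.8520 + (1−p*)·-7.6480]/1.25 = 3.6816. B = V − Δ·S = -21.3184.
The time-0 hedge costs 3.6816, which is the no-arbitrage price.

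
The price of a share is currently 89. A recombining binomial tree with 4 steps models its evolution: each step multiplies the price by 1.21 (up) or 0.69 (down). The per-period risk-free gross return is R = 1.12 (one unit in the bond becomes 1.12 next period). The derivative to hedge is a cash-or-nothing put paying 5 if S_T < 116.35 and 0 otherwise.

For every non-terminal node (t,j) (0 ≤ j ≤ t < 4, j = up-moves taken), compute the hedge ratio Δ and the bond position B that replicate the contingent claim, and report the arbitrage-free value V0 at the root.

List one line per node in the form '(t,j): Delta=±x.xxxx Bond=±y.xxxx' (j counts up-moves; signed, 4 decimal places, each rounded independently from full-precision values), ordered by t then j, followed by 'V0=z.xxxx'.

(0,0): Delta=-0.0435 Bond=5.5618
(1,0): Delta=0.0000 Bond=3.5589
(1,1): Delta=-0.0487 Bond=6.7881
(2,0): Delta=0.0000 Bond=3.9860
(2,1): Delta=0.0000 Bond=3.9860
(2,2): Delta=-0.0545 Bond=8.3596
(3,0): Delta=0.0000 Bond=4.4643
(3,1): Delta=0.0000 Bond=4.4643
(3,2): Delta=0.0000 Bond=4.4643
(3,3): Delta=-0.0610 Bond=10.3880
V0=1.6918

The replicating-portfolio and risk-neutral prices coincide; use p* = (1.12−0.69)/(1.21−0.69) = 0.8269 for the latter.
At expiry t=4: V(4,0)=5.0000, V(4,1)=5.0000, V(4,2)=5.0000, V(4,3)=5.0000, V(4,4)=0.0000
  t=3,j=0: stock 29.2373 → up 35.3771 (V=5.0000), down 20.1737 (V=5.0000). Price 4.4643; hedge Δ=0.0000, bond B=4.4643.
  t=3,j=1: stock 51.2712 → up 62.0382 (V=5.0000), down 35.3771 (V=5.0000). Price 4.4643; hedge Δ=0.0000, bond B=4.4643.
  t=3,j=2: stock 89.9104 → up 108.7916 (V=5.0000), down 62.0382 (V=5.0000). Price 4.4643; hedge Δ=0.0000, bond B=4.4643.
  t=3,j=3: stock 157.6689 → up 190.7794 (V=0.0000), down 108.7916 (V=5.0000). Price 0.7727; hedge Δ=-0.0610, bond B=10.3880.
  t=2,j=0: stock 42.3729 → up 51.2712 (V=4.4643), down 29.2373 (V=4.4643). Price 3.9860; hedge Δ=0.0000, bond B=3.9860.
  t=2,j=1: stock 74.3061 → up 89.9104 (V=4.4643), down 51.2712 (V=4.4643). Price 3.9860; hedge Δ=0.0000, bond B=3.9860.
  t=2,j=2: stock 130.3049 → up 157.6689 (V=0.7727), down 89.9104 (V=4.4643). Price 1.2604; hedge Δ=-0.0545, bond B=8.3596.
  t=1,j=0: stock 61.4100 → up 74.3061 (V=3.9860), down 42.3729 (V=3.9860). Price 3.5589; hedge Δ=0.0000, bond B=3.5589.
  t=1,j=1: stock 107.6900 → up 130.3049 (V=1.2604), down 74.3061 (V=3.9860). Price 1.5465; hedge Δ=-0.0487, bond B=6.7881.
  t=0,j=0: stock 89.0000 → up 107.6900 (V=1.5465), down 61.4100 (V=3.5589). Price 1.6918; hedge Δ=-0.0435, bond B=5.5618.
Each (Δ,B) replicates both successor values, so the strategy is self-financing and V0 is arbitrage-free.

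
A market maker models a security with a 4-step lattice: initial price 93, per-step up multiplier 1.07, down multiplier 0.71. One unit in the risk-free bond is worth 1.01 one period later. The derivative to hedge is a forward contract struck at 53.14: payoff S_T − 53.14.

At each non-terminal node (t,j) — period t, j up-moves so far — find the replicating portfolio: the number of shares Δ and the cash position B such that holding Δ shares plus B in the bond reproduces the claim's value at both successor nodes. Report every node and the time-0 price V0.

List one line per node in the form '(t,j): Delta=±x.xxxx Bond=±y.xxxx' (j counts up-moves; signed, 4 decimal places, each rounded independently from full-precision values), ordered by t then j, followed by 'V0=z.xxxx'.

No-arbitrage ⇒ martingale measure with p* = (R−d)/(u−d) = 0.8333.
At expiry t=4: V(4,0)=-29.5071, V(4,1)=-17.5243, V(4,2)=0.5344, V(4,3)=27.7496, V(4,4)=68.7640
(3,0): S=33.2857. Δ = (V_up−V_dn)/(S_up−S_dn) = (-17.5243−-29.5071)/(35.6157−23.6329) = 1.0000. V = [p*·-17.5243 + (1−p*)·-29.5071]/1.01 = -19.3281. B = V − Δ·S = -52.6139.
(3,1): S=50.1630. Δ = (V_up−V_dn)/(S_up−S_dn) = (0.5344−-17.5243)/(53.6744−35.6157) = 1.0000. V = [p*·0.5344 + (1−p*)·-17.5243]/1.01 = -2.4509. B = V − Δ·S = -52.6139.
(3,2): S=75.5977. Δ = (V_up−V_dn)/(S_up−S_dn) = (27.7496−0.5344)/(80.8896−53.6744) = 1.0000. V = [p*·27.7496 + (1−p*)·0.5344]/1.01 = 22.9839. B = V − Δ·S = -52.6139.
(3,3): S=113.9290. Δ = (V_up−V_dn)/(S_up−S_dn) = (68.7640−27.7496)/(121.9040−80.8896) = 1.0000. V = [p*·68.7640 + (1−p*)·27.7496]/1.01 = 61.3151. B = V − Δ·S = -52.6139.
(2,0): S=46.8813. Δ = (V_up−V_dn)/(S_up−S_dn) = (-2.4509−-19.3281)/(50.1630−33.2857) = 1.0000. V = [p*·-2.4509 + (1−p*)·-19.3281]/1.01 = -5.2116. B = V − Δ·S = -52.0929.
(2,1): S=70.6521. Δ = (V_up−V_dn)/(S_up−S_dn) = (22.9839−-2.4509)/(75.5977−50.1630) = 1.0000. V = [p*·22.9839 + (1−p*)·-2.4509]/1.01 = 18.5592. B = V − Δ·S = -52.0929.
(2,2): S=106.4757. Δ = (V_up−V_dn)/(S_up−S_dn) = (61.3151−22.9839)/(113.9290−75.5977) = 1.0000. V = [p*·61.3151 + (1−p*)·22.9839]/1.01 = 54.3828. B = V − Δ·S = -52.0929.
(1,0): S=66.0300. Δ = (V_up−V_dn)/(S_up−S_dn) = (18.5592−-5.2116)/(70.6521−46.8813) = 1.0000. V = [p*·18.5592 + (1−p*)·-5.2116]/1.01 = 14.4528. B = V − Δ·S = -51.5772.
(1,1): S=99.5100. Δ = (V_up−V_dn)/(S_up−S_dn) = (54.3828−18.5592)/(106.4757−70.6521) = 1.0000. V = [p*·54.3828 + (1−p*)·18.5592]/1.01 = 47.9328. B = V − Δ·S = -51.5772.
(0,0): S=93.0000. Δ = (V_up−V_dn)/(S_up−S_dn) = (47.9328−14.4528)/(99.5100−66.0300) = 1.0000. V = [p*·47.9328 + (1−p*)·14.4528]/1.01 = 41.9335. B = V − Δ·S = -51.0665.
The time-0 hedge costs 41.9335, which is the no-arbitrage price.

(0,0): Delta=1.0000 Bond=-51.0665
(1,0): Delta=1.0000 Bond=-51.5772
(1,1): Delta=1.0000 Bond=-51.5772
(2,0): Delta=1.0000 Bond=-52.0929
(2,1): Delta=1.0000 Bond=-52.0929
(2,2): Delta=1.0000 Bond=-52.0929
(3,0): Delta=1.0000 Bond=-52.6139
(3,1): Delta=1.0000 Bond=-52.6139
(3,2): Delta=1.0000 Bond=-52.6139
(3,3): Delta=1.0000 Bond=-52.6139
V0=41.9335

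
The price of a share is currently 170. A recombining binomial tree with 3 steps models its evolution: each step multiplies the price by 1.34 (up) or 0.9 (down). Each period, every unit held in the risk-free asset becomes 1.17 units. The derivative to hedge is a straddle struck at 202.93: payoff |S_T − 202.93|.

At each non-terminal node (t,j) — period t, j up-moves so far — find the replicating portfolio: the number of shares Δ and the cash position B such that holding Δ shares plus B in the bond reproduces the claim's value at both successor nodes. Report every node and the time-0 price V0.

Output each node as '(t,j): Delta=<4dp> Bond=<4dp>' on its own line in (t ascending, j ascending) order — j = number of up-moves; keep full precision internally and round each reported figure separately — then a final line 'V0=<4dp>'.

Under the risk-neutral measure, an up-move has probability p* = (R−d)/(u−d) = 0.6136 and values discount at R = 1.17.
At expiry t=3: V(3,0)=79.0000, V(3,1)=18.4120, V(3,2)=71.7968, V(3,3)=206.1077
(2,0): S=137.7000. Δ = (V_up−V_dn)/(S_up−S_dn) = (18.4120−79.0000)/(184.5180−123.9300) = -1.0000. V = [p*·18.4120 + (1−p*)·79.0000]/1.17 = 35.7444. B = V − Δ·S = 173.4444.
(2,1): S=205.0200. Δ = (V_up−V_dn)/(S_up−S_dn) = (71.7968−18.4120)/(274.7268−184.5180) = 0.5918. V = [p*·71.7968 + (1−p*)·18.4120]/1.17 = 43.7358. B = V − Δ·S = -77.5933.
(2,2): S=305.2520. Δ = (V_up−V_dn)/(S_up−S_dn) = (206.1077−71.7968)/(409.0377−274.7268) = 1.0000. V = [p*·206.1077 + (1−p*)·71.7968]/1.17 = 131.8076. B = V − Δ·S = -173.4444.
(1,0): S=153.0000. Δ = (V_up−V_dn)/(S_up−S_dn) = (43.7358−35.7444)/(205.0200−137.7000) = 0.1187. V = [p*·43.7358 + (1−p*)·35.7444]/1.17 = 34.7421. B = V − Δ·S = 16.5800.
(1,1): S=227.8000. Δ = (V_up−V_dn)/(S_up−S_dn) = (131.8076−43.7358)/(305.2520−205.0200) = 0.8787. V = [p*·131.8076 + (1−p*)·43.7358]/1.17 = 83.5725. B = V − Δ·S = -116.5906.
(0,0): S=170.0000. Δ = (V_up−V_dn)/(S_up−S_dn) = (83.5725−34.7421)/(227.8000−153.0000) = 0.6528. V = [p*·83.5725 + (1−p*)·34.7421]/1.17 = 55.3044. B = V − Δ·S = -55.6738.
Check: Δ(0,0)·S0 + B(0,0) = 55.3044 = V0.

(0,0): Delta=0.6528 Bond=-55.6738
(1,0): Delta=0.1187 Bond=16.5800
(1,1): Delta=0.8787 Bond=-116.5906
(2,0): Delta=-1.0000 Bond=173.4444
(2,1): Delta=0.5918 Bond=-77.5933
(2,2): Delta=1.0000 Bond=-173.4444
V0=55.3044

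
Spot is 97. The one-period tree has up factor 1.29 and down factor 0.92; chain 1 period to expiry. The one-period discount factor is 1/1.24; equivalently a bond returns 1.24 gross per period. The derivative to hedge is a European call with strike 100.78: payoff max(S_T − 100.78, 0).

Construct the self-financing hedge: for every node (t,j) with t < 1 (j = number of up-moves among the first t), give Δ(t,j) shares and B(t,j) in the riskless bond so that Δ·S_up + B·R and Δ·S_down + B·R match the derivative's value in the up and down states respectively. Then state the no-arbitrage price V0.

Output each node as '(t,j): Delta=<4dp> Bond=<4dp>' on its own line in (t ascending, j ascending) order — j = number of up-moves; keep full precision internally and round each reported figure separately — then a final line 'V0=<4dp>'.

Risk-neutral probability p* = (R−d)/(u−d) = (1.24−0.92)/(1.29−0.92) = 0.8649.
Terminal values V(1,·): V(1,0)=0.0000, V(1,1)=24.3500
Node (0,0) S=97.0000: V=(p*·24.3500+(1−p*)·0.0000)/1.24=16.9834; Δ=(24.3500−0.0000)/(125.1300−89.2400)=0.6785; B=V−Δ·S=-48.8274
Self-financing check: at every node Δ·S+B equals the discounted successor values.

(0,0): Delta=0.6785 Bond=-48.8274
V0=16.9834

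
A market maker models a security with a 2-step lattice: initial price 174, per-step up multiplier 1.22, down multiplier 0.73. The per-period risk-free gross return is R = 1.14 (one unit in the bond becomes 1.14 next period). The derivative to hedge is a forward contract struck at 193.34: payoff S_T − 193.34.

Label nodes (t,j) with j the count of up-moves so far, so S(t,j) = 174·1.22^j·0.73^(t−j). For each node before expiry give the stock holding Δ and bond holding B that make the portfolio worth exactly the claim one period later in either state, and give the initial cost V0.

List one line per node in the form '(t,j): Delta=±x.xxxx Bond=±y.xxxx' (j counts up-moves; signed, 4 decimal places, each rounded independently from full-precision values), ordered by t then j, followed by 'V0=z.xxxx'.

(0,0): Delta=1.0000 Bond=-148.7689
(1,0): Delta=1.0000 Bond=-169.5965
(1,1): Delta=1.0000 Bond=-169.5965
V0=25.2311

The replicating-portfolio and risk-neutral prices coincide; use p* = (1.14−0.73)/(1.22−0.73) = 0.8367 for the latter.
Terminal values V(2,·): V(2,0)=-100.6154, V(2,1)=-38.3756, V(2,2)=65.6416
  t=1,j=0: stock 127.0200 → up 154.9644 (V=-38.3756), down 92.7246 (V=-100.6154). Price -42.5765; hedge Δ=1.0000, bond B=-169.5965.
  t=1,j=1: stock 212.2800 → up 258.9816 (V=65.6416), down 154.9644 (V=-38.3756). Price 42.6835; hedge Δ=1.0000, bond B=-169.5965.
  t=0,j=0: stock 174.0000 → up 212.2800 (V=42.6835), down 127.0200 (V=-42.5765). Price 25.2311; hedge Δ=1.0000, bond B=-148.7689.
Check: Δ(0,0)·S0 + B(0,0) = 25.2311 = V0.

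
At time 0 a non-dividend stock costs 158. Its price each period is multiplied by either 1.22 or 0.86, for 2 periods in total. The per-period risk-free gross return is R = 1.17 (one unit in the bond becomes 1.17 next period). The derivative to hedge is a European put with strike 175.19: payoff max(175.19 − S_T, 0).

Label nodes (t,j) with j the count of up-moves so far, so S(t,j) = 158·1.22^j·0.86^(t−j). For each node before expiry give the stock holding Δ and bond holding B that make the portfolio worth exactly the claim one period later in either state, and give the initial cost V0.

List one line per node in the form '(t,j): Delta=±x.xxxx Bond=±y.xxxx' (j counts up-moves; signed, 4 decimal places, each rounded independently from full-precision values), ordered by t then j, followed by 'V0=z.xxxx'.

Risk-neutral probability p* = (R−d)/(u−d) = (1.17−0.86)/(1.22−0.86) = 0.8611.
Terminal payoffs: V(2,0)=58.3332, V(2,1)=9.4164, V(2,2)=0.0000
(1,0): S=135.8800. Δ = (V_up−V_dn)/(S_up−S_dn) = (9.4164−58.3332)/(165.7736−116.8568) = -1.0000. V = [p*·9.4164 + (1−p*)·58.3332]/1.17 = 13.8550. B = V − Δ·S = 149.7350.
(1,1): S=192.7600. Δ = (V_up−V_dn)/(S_up−S_dn) = (0.0000−9.4164)/(235.1672−165.7736) = -0.1357. V = [p*·0.0000 + (1−p*)·9.4164]/1.17 = 1.1178. B = V − Δ·S = 27.2745.
(0,0): S=158.0000. Δ = (V_up−V_dn)/(S_up−S_dn) = (1.1178−13.8550)/(192.7600−135.8800) = -0.2239. V = [p*·1.1178 + (1−p*)·13.8550]/1.17 = 2.4674. B = V − Δ·S = 37.8486.
Root portfolio cost Δ·158+B reproduces V0=2.4674.

(0,0): Delta=-0.2239 Bond=37.8486
(1,0): Delta=-1.0000 Bond=149.7350
(1,1): Delta=-0.1357 Bond=27.2745
V0=2.4674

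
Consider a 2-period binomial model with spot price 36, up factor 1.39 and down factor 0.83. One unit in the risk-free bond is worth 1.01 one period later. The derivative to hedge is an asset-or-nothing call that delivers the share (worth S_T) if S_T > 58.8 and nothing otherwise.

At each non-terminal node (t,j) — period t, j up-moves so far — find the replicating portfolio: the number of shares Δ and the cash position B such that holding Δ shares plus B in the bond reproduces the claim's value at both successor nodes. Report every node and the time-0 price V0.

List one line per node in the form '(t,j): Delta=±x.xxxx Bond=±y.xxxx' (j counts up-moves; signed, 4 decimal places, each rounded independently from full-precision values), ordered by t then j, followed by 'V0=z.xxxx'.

(0,0): Delta=1.0980 Bond=-32.4836
(1,0): Delta=0.0000 Bond=0.0000
(1,1): Delta=2.4821 Bond=-102.0706
V0=7.0446

The replicating-portfolio and risk-neutral prices coincide; use p* = (1.01−0.83)/(1.39−0.83) = 0.3214 for the latter.
Terminal payoffs: V(2,0)=0.0000, V(2,1)=0.0000, V(2,2)=69.5556
  t=1,j=0: stock 29.8800 → up 41.5332 (V=0.0000), down 24.8004 (V=0.0000). Price 0.0000; hedge Δ=0.0000, bond B=0.0000.
  t=1,j=1: stock 50.0400 → up 69.5556 (V=69.5556), down 41.5332 (V=0.0000). Price 22.1358; hedge Δ=2.4821, bond B=-102.0706.
  t=0,j=0: stock 36.0000 → up 50.0400 (V=22.1358), down 29.8800 (V=0.0000). Price 7.0446; hedge Δ=1.0980, bond B=-32.4836.
Each (Δ,B) replicates both successor values, so the strategy is self-financing and V0 is arbitrage-free.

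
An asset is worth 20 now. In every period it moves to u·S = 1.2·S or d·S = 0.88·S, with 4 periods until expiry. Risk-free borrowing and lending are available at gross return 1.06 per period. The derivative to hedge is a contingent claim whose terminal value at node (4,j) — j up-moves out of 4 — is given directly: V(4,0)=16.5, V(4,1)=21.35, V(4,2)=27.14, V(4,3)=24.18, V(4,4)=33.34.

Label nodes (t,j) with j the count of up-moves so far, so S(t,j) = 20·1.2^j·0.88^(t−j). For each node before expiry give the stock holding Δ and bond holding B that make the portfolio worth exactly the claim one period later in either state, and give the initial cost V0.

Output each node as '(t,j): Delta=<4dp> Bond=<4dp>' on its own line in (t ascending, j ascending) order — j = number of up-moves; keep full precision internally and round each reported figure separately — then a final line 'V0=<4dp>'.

(0,0): Delta=0.3512 Bond=13.0611
(1,0): Delta=0.4490 Bond=12.1237
(1,1): Delta=0.2955 Bond=15.1834
(2,0): Delta=1.0238 Bond=3.9485
(2,1): Delta=0.1212 Bond=19.7753
(2,2): Delta=0.3949 Bond=13.2315
(3,0): Delta=1.1120 Bond=2.9835
(3,1): Delta=0.9735 Bond=5.1203
(3,2): Delta=-0.3650 Bond=33.2830
(3,3): Delta=0.8283 Bond=-0.9528
V0=20.0859

Under the risk-neutral measure, an up-move has probability p* = (R−d)/(u−d) = 0.5625 and values discount at R = 1.06.
Terminal payoffs: V(4,0)=16.5000, V(4,1)=21.3500, V(4,2)=27.1400, V(4,3)=24.1800, V(4,4)=33.3400
  t=3,j=0: stock 13.6294 → up 16.3553 (V=21.3500), down 11.9939 (V=16.5000). Price 18.1397; hedge Δ=1.1120, bond B=2.9835.
  t=3,j=1: stock 18.5856 → up 22.3027 (V=27.1400), down 16.3553 (V=21.3500). Price 23.2140; hedge Δ=0.9735, bond B=5.1203.
  t=3,j=2: stock 25.3440 → up 30.4128 (V=24.1800), down 22.3027 (V=27.1400). Price 24.0330; hedge Δ=-0.3650, bond B=33.2830.
  t=3,j=3: stock 34.5600 → up 41.4720 (V=33.3400), down 30.4128 (V=24.1800). Price 27.6722; hedge Δ=0.8283, bond B=-0.9528.
  t=2,j=0: stock 15.4880 → up 18.5856 (V=23.2140), down 13.6294 (V=18.1397). Price 19.8057; hedge Δ=1.0238, bond B=3.9485.
  t=2,j=1: stock 21.1200 → up 25.3440 (V=24.0330), down 18.5856 (V=23.2140). Price 22.3346; hedge Δ=0.1212, bond B=19.7753.
  t=2,j=2: stock 28.8000 → up 34.5600 (V=27.6722), down 25.3440 (V=24.0330). Price 24.6038; hedge Δ=0.3949, bond B=13.2315.
  t=1,j=0: stock 17.6000 → up 21.1200 (V=22.3346), down 15.4880 (V=19.8057). Price 20.0266; hedge Δ=0.4490, bond B=12.1237.
  t=1,j=1: stock 24.0000 → up 28.8000 (V=24.6038), down 21.1200 (V=22.3346). Price 22.2746; hedge Δ=0.2955, bond B=15.1834.
  t=0,j=0: stock 20.0000 → up 24.0000 (V=22.2746), down 17.6000 (V=20.0266). Price 20.0859; hedge Δ=0.3512, bond B=13.0611.
Check: Δ(0,0)·S0 + B(0,0) = 20.0859 = V0.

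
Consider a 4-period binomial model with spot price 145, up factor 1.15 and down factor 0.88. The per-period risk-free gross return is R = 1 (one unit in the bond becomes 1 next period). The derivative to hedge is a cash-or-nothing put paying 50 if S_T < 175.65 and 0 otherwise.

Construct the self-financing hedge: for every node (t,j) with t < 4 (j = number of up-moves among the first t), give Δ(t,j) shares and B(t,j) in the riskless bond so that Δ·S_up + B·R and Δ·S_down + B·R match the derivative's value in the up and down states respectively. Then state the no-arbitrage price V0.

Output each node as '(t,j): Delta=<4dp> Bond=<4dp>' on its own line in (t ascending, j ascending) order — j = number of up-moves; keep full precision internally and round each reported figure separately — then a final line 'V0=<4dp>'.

Under the risk-neutral measure, an up-move has probability p* = (R−d)/(u−d) = 0.4444 and values discount at R = 1.
Terminal payoffs: V(4,0)=50.0000, V(4,1)=50.0000, V(4,2)=50.0000, V(4,3)=0.0000, V(4,4)=0.0000
Node (3,0) S=98.8134: V=(p*·50.0000+(1−p*)·50.0000)/1=50.0000; Δ=(50.0000−50.0000)/(113.6355−86.9558)=0.0000; B=V−Δ·S=50.0000
Node (3,1) S=129.1312: V=(p*·50.0000+(1−p*)·50.0000)/1=50.0000; Δ=(50.0000−50.0000)/(148.5009−113.6355)=0.0000; B=V−Δ·S=50.0000
Node (3,2) S=168.7510: V=(p*·0.0000+(1−p*)·50.0000)/1=27.7778; Δ=(0.0000−50.0000)/(194.0636−148.5009)=-1.0974; B=V−Δ·S=212.9630
Node (3,3) S=220.5269: V=(p*·0.0000+(1−p*)·0.0000)/1=0.0000; Δ=(0.0000−0.0000)/(253.6059−194.0636)=0.0000; B=V−Δ·S=0.0000
Node (2,0) S=112.2880: V=(p*·50.0000+(1−p*)·50.0000)/1=50.0000; Δ=(50.0000−50.0000)/(129.1312−98.8134)=0.0000; B=V−Δ·S=50.0000
Node (2,1) S=146.7400: V=(p*·27.7778+(1−p*)·50.0000)/1=40.1235; Δ=(27.7778−50.0000)/(168.7510−129.1312)=-0.5609; B=V−Δ·S=122.4280
Node (2,2) S=191.7625: V=(p*·0.0000+(1−p*)·27.7778)/1=15.4321; Δ=(0.0000−27.7778)/(220.5269−168.7510)=-0.5365; B=V−Δ·S=118.3128
Node (1,0) S=127.6000: V=(p*·40.1235+(1−p*)·50.0000)/1=45.6104; Δ=(40.1235−50.0000)/(146.7400−112.2880)=-0.2867; B=V−Δ·S=82.1902
Node (1,1) S=166.7500: V=(p*·15.4321+(1−p*)·40.1235)/1=29.1495; Δ=(15.4321−40.1235)/(191.7625−146.7400)=-0.5484; B=V−Δ·S=120.5990
Node (0,0) S=145.0000: V=(p*·29.1495+(1−p*)·45.6104)/1=38.2945; Δ=(29.1495−45.6104)/(166.7500−127.6000)=-0.4205; B=V−Δ·S=99.2608
The time-0 hedge costs 38.2945, which is the no-arbitrage price.

(0,0): Delta=-0.4205 Bond=99.2608
(1,0): Delta=-0.2867 Bond=82.1902
(1,1): Delta=-0.5484 Bond=120.5990
(2,0): Delta=0.0000 Bond=50.0000
(2,1): Delta=-0.5609 Bond=122.4280
(2,2): Delta=-0.5365 Bond=118.3128
(3,0): Delta=0.0000 Bond=50.0000
(3,1): Delta=0.0000 Bond=50.0000
(3,2): Delta=-1.0974 Bond=212.9630
(3,3): Delta=0.0000 Bond=0.0000
V0=38.2945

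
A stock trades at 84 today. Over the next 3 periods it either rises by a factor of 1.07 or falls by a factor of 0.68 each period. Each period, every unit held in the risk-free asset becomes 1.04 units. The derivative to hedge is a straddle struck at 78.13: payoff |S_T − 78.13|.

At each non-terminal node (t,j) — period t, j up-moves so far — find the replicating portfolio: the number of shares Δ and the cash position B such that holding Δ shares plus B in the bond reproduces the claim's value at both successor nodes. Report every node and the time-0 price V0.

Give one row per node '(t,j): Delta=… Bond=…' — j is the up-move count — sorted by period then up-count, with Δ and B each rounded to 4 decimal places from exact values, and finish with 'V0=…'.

Under the risk-neutral measure, an up-move has probability p* = (R−d)/(u−d) = 0.9231 and values discount at R = 1.04.
Terminal payoffs: V(3,0)=51.7177, V(3,1)=36.5695, V(3,2)=12.7333, V(3,3)=24.7736
Node (2,0) S=38.8416: V=(p*·36.5695+(1−p*)·51.7177)/1.04=36.2834; Δ=(36.5695−51.7177)/(41.5605−26.4123)=-1.0000; B=V−Δ·S=75.1250
Node (2,1) S=61.1184: V=(p*·12.7333+(1−p*)·36.5695)/1.04=14.0066; Δ=(12.7333−36.5695)/(65.3967−41.5605)=-1.0000; B=V−Δ·S=75.1250
Node (2,2) S=96.1716: V=(p*·24.7736+(1−p*)·12.7333)/1.04=22.9302; Δ=(24.7736−12.7333)/(102.9036−65.3967)=0.3210; B=V−Δ·S=-7.9423
Node (1,0) S=57.1200: V=(p*·14.0066+(1−p*)·36.2834)/1.04=15.1156; Δ=(14.0066−36.2834)/(61.1184−38.8416)=-1.0000; B=V−Δ·S=72.2356
Node (1,1) S=89.8800: V=(p*·22.9302+(1−p*)·14.0066)/1.04=21.3883; Δ=(22.9302−14.0066)/(96.1716−61.1184)=0.2546; B=V−Δ·S=-1.4928
Node (0,0) S=84.0000: V=(p*·21.3883+(1−p*)·15.1156)/1.04=20.1017; Δ=(21.3883−15.1156)/(89.8800−57.1200)=0.1915; B=V−Δ·S=4.0179
Check: Δ(0,0)·S0 + B(0,0) = 20.1017 = V0.

(0,0): Delta=0.1915 Bond=4.0179
(1,0): Delta=-1.0000 Bond=72.2356
(1,1): Delta=0.2546 Bond=-1.4928
(2,0): Delta=-1.0000 Bond=75.1250
(2,1): Delta=-1.0000 Bond=75.1250
(2,2): Delta=0.3210 Bond=-7.9423
V0=20.1017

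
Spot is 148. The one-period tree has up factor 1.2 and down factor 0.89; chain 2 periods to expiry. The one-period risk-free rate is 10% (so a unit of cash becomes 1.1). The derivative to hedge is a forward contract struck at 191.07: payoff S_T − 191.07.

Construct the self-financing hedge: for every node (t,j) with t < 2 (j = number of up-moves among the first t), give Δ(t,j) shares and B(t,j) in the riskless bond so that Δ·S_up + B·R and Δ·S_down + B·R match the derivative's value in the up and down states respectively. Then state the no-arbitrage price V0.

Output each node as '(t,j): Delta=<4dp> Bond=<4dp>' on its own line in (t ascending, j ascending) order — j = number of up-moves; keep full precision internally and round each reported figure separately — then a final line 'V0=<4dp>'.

Since d<R<u, set p* = (R−d)/(u−d) = 0.6774; price each node as the discounted p*-expectation of its children.
Terminal values V(2,·): V(2,0)=-73.8392, V(2,1)=-33.0060, V(2,2)=22.0500
  t=1,j=0: stock 131.7200 → up 158.0640 (V=-33.0060), down 117.2308 (V=-73.8392). Price -41.9800; hedge Δ=1.0000, bond B=-173.7000.
  t=1,j=1: stock 177.6000 → up 213.1200 (V=22.0500), down 158.0640 (V=-33.0060). Price 3.9000; hedge Δ=1.0000, bond B=-173.7000.
  t=0,j=0: stock 148.0000 → up 177.6000 (V=3.9000), down 131.7200 (V=-41.9800). Price -9.9091; hedge Δ=1.0000, bond B=-157.9091.
Check: Δ(0,0)·S0 + B(0,0) = -9.9091 = V0.

(0,0): Delta=1.0000 Bond=-157.9091
(1,0): Delta=1.0000 Bond=-173.7000
(1,1): Delta=1.0000 Bond=-173.7000
V0=-9.9091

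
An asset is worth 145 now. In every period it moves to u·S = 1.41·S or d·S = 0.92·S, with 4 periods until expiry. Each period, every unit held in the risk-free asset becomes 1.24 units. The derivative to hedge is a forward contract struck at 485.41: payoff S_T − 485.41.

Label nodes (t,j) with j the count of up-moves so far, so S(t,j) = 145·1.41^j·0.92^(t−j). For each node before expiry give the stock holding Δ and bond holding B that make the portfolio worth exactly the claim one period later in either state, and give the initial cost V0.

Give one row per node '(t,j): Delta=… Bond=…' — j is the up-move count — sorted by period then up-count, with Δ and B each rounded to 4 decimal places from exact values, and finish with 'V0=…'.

Under the risk-neutral measure, an up-move has probability p* = (R−d)/(u−d) = 0.6531 and values discount at R = 1.24.
Terminal payoffs: V(4,0)=-381.5330, V(4,1)=-326.2072, V(4,2)=-241.4145, V(4,3)=-111.4603, V(4,4)=87.7085
Node (3,0) S=112.9098: V=(p*·-326.2072+(1−p*)·-381.5330)/1.24=-278.5499; Δ=(-326.2072−-381.5330)/(159.2028−103.8770)=1.0000; B=V−Δ·S=-391.4597
Node (3,1) S=173.0465: V=(p*·-241.4145+(1−p*)·-326.2072)/1.24=-218.4132; Δ=(-241.4145−-326.2072)/(243.9955−159.2028)=1.0000; B=V−Δ·S=-391.4597
Node (3,2) S=265.2125: V=(p*·-111.4603+(1−p*)·-241.4145)/1.24=-126.2471; Δ=(-111.4603−-241.4145)/(373.9497−243.9955)=1.0000; B=V−Δ·S=-391.4597
Node (3,3) S=406.4670: V=(p*·87.7085+(1−p*)·-111.4603)/1.24=15.0074; Δ=(87.7085−-111.4603)/(573.1185−373.9497)=1.0000; B=V−Δ·S=-391.4597
Node (2,0) S=122.7280: V=(p*·-218.4132+(1−p*)·-278.5499)/1.24=-192.9653; Δ=(-218.4132−-278.5499)/(173.0465−112.9098)=1.0000; B=V−Δ·S=-315.6933
Node (2,1) S=188.0940: V=(p*·-126.2471+(1−p*)·-218.4132)/1.24=-127.5993; Δ=(-126.2471−-218.4132)/(265.2125−173.0465)=1.0000; B=V−Δ·S=-315.6933
Node (2,2) S=288.2745: V=(p*·15.0074+(1−p*)·-126.2471)/1.24=-27.4188; Δ=(15.0074−-126.2471)/(406.4670−265.2125)=1.0000; B=V−Δ·S=-315.6933
Node (1,0) S=133.4000: V=(p*·-127.5993+(1−p*)·-192.9653)/1.24=-121.1914; Δ=(-127.5993−-192.9653)/(188.0940−122.7280)=1.0000; B=V−Δ·S=-254.5914
Node (1,1) S=204.4500: V=(p*·-27.4188+(1−p*)·-127.5993)/1.24=-50.1414; Δ=(-27.4188−-127.5993)/(288.2745−188.0940)=1.0000; B=V−Δ·S=-254.5914
Node (0,0) S=145.0000: V=(p*·-50.1414+(1−p*)·-121.1914)/1.24=-60.3156; Δ=(-50.1414−-121.1914)/(204.4500−133.4000)=1.0000; B=V−Δ·S=-205.3156
Root portfolio cost Δ·145+B reproduces V0=-60.3156.

(0,0): Delta=1.0000 Bond=-205.3156
(1,0): Delta=1.0000 Bond=-254.5914
(1,1): Delta=1.0000 Bond=-254.5914
(2,0): Delta=1.0000 Bond=-315.6933
(2,1): Delta=1.0000 Bond=-315.6933
(2,2): Delta=1.0000 Bond=-315.6933
(3,0): Delta=1.0000 Bond=-391.4597
(3,1): Delta=1.0000 Bond=-391.4597
(3,2): Delta=1.0000 Bond=-391.4597
(3,3): Delta=1.0000 Bond=-391.4597
V0=-60.3156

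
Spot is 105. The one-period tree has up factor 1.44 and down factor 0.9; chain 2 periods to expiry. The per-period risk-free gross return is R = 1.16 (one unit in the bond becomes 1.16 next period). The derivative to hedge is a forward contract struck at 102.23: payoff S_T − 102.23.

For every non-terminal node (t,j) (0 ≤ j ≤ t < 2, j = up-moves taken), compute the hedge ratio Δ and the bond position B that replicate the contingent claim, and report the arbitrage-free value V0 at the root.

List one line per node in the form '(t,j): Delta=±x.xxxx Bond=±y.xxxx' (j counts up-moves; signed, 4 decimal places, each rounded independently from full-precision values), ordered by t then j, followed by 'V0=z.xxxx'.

Since d<R<u, set p* = (R−d)/(u−d) = 0.4815; price each node as the discounted p*-expectation of its children.
Terminal payoffs: V(2,0)=-17.1800, V(2,1)=33.8500, V(2,2)=115.4980
(1,0): S=94.5000. Δ = (V_up−V_dn)/(S_up−S_dn) = (33.8500−-17.1800)/(136.0800−85.0500) = 1.0000. V = [p*·33.8500 + (1−p*)·-17.1800]/1.16 = 6.3707. B = V − Δ·S = -88.1293.
(1,1): S=151.2000. Δ = (V_up−V_dn)/(S_up−S_dn) = (115.4980−33.8500)/(217.7280−136.0800) = 1.0000. V = [p*·115.4980 + (1−p*)·33.8500]/1.16 = 63.0707. B = V − Δ·S = -88.1293.
(0,0): S=105.0000. Δ = (V_up−V_dn)/(S_up−S_dn) = (63.0707−6.3707)/(151.2000−94.5000) = 1.0000. V = [p*·63.0707 + (1−p*)·6.3707]/1.16 = 29.0265. B = V − Δ·S = -75.9735.
Each (Δ,B) replicates both successor values, so the strategy is self-financing and V0 is arbitrage-free.

(0,0): Delta=1.0000 Bond=-75.9735
(1,0): Delta=1.0000 Bond=-88.1293
(1,1): Delta=1.0000 Bond=-88.1293
V0=29.0265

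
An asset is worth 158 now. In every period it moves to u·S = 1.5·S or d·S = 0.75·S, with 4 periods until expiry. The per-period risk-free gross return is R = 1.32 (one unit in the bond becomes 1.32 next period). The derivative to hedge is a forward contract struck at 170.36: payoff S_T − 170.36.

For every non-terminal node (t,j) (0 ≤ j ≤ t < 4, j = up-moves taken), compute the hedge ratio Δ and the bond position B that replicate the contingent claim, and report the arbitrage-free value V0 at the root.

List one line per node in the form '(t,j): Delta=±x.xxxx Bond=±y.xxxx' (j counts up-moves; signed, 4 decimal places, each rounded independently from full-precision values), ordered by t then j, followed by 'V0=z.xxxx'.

Since d<R<u, set p* = (R−d)/(u−d) = 0.7600; price each node as the discounted p*-expectation of its children.
Terminal values V(4,·): V(4,0)=-120.3678, V(4,1)=-70.3756, V(4,2)=29.6087, V(4,3)=229.5775, V(4,4)=629.5150
(3,0): S=66.6562. Δ = (V_up−V_dn)/(S_up−S_dn) = (-70.3756−-120.3678)/(99.9844−49.9922) = 1.0000. V = [p*·-70.3756 + (1−p*)·-120.3678]/1.32 = -62.4044. B = V − Δ·S = -129.0606.
(3,1): S=133.3125. Δ = (V_up−V_dn)/(S_up−S_dn) = (29.6087−-70.3756)/(199.9688−99.9844) = 1.0000. V = [p*·29.6087 + (1−p*)·-70.3756]/1.32 = 4.2519. B = V − Δ·S = -129.0606.
(3,2): S=266.6250. Δ = (V_up−V_dn)/(S_up−S_dn) = (229.5775−29.6087)/(399.9375−199.9688) = 1.0000. V = [p*·229.5775 + (1−p*)·29.6087]/1.32 = 137.5644. B = V − Δ·S = -129.0606.
(3,3): S=533.2500. Δ = (V_up−V_dn)/(S_up−S_dn) = (629.5150−229.5775)/(799.8750−399.9375) = 1.0000. V = [p*·629.5150 + (1−p*)·229.5775]/1.32 = 404.1894. B = V − Δ·S = -129.0606.
(2,0): S=88.8750. Δ = (V_up−V_dn)/(S_up−S_dn) = (4.2519−-62.4044)/(133.3125−66.6562) = 1.0000. V = [p*·4.2519 + (1−p*)·-62.4044]/1.32 = -8.8982. B = V − Δ·S = -97.7732.
(2,1): S=177.7500. Δ = (V_up−V_dn)/(S_up−S_dn) = (137.5644−4.2519)/(266.6250−133.3125) = 1.0000. V = [p*·137.5644 + (1−p*)·4.2519]/1.32 = 79.9768. B = V − Δ·S = -97.7732.
(2,2): S=355.5000. Δ = (V_up−V_dn)/(S_up−S_dn) = (404.1894−137.5644)/(533.2500−266.6250) = 1.0000. V = [p*·404.1894 + (1−p*)·137.5644]/1.32 = 257.7268. B = V − Δ·S = -97.7732.
(1,0): S=118.5000. Δ = (V_up−V_dn)/(S_up−S_dn) = (79.9768−-8.8982)/(177.7500−88.8750) = 1.0000. V = [p*·79.9768 + (1−p*)·-8.8982]/1.32 = 44.4294. B = V − Δ·S = -74.0706.
(1,1): S=237.0000. Δ = (V_up−V_dn)/(S_up−S_dn) = (257.7268−79.9768)/(355.5000−177.7500) = 1.0000. V = [p*·257.7268 + (1−p*)·79.9768]/1.32 = 162.9294. B = V − Δ·S = -74.0706.
(0,0): S=158.0000. Δ = (V_up−V_dn)/(S_up−S_dn) = (162.9294−44.4294)/(237.0000−118.5000) = 1.0000. V = [p*·162.9294 + (1−p*)·44.4294]/1.32 = 101.8859. B = V − Δ·S = -56.1141.
Root portfolio cost Δ·158+B reproduces V0=101.8859.

(0,0): Delta=1.0000 Bond=-56.1141
(1,0): Delta=1.0000 Bond=-74.0706
(1,1): Delta=1.0000 Bond=-74.0706
(2,0): Delta=1.0000 Bond=-97.7732
(2,1): Delta=1.0000 Bond=-97.7732
(2,2): Delta=1.0000 Bond=-97.7732
(3,0): Delta=1.0000 Bond=-129.0606
(3,1): Delta=1.0000 Bond=-129.0606
(3,2): Delta=1.0000 Bond=-129.0606
(3,3): Delta=1.0000 Bond=-129.0606
V0=101.8859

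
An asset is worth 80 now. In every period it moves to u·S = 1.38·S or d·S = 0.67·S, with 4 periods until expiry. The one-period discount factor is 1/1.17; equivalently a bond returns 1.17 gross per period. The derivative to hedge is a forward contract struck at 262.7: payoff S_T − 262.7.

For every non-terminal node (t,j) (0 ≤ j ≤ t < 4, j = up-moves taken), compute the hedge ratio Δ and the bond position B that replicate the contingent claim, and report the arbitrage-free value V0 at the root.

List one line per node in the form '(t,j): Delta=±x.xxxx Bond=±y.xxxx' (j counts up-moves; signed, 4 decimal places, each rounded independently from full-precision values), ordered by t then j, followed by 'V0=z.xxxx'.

(0,0): Delta=1.0000 Bond=-140.1899
(1,0): Delta=1.0000 Bond=-164.0221
(1,1): Delta=1.0000 Bond=-164.0221
(2,0): Delta=1.0000 Bond=-191.9059
(2,1): Delta=1.0000 Bond=-191.9059
(2,2): Delta=1.0000 Bond=-191.9059
(3,0): Delta=1.0000 Bond=-224.5299
(3,1): Delta=1.0000 Bond=-224.5299
(3,2): Delta=1.0000 Bond=-224.5299
(3,3): Delta=1.0000 Bond=-224.5299
V0=-60.1899

No-arbitrage ⇒ martingale measure with p* = (R−d)/(u−d) = 0.7042.
At expiry t=4: V(4,0)=-246.5791, V(4,1)=-229.4958, V(4,2)=-194.3092, V(4,3)=-121.8353, V(4,4)=27.4391
  t=3,j=0: stock 24.0610 → up 33.2042 (V=-229.4958), down 16.1209 (V=-246.5791). Price -200.4689; hedge Δ=1.0000, bond B=-224.5299.
  t=3,j=1: stock 49.5586 → up 68.3908 (V=-194.3092), down 33.2042 (V=-229.4958). Price -174.9714; hedge Δ=1.0000, bond B=-224.5299.
  t=3,j=2: stock 102.0758 → up 140.8647 (V=-121.8353), down 68.3908 (V=-194.3092). Price -122.4541; hedge Δ=1.0000, bond B=-224.5299.
  t=3,j=3: stock 210.2458 → up 290.1391 (V=27.4391), down 140.8647 (V=-121.8353). Price -14.2842; hedge Δ=1.0000, bond B=-224.5299.
  t=2,j=0: stock 35.9120 → up 49.5586 (V=-174.9714), down 24.0610 (V=-200.4689). Price -155.9939; hedge Δ=1.0000, bond B=-191.9059.
  t=2,j=1: stock 73.9680 → up 102.0758 (V=-122.4541), down 49.5586 (V=-174.9714). Price -117.9379; hedge Δ=1.0000, bond B=-191.9059.
  t=2,j=2: stock 152.3520 → up 210.2458 (V=-14.2842), down 102.0758 (V=-122.4541). Price -39.5539; hedge Δ=1.0000, bond B=-191.9059.
  t=1,j=0: stock 53.6000 → up 73.9680 (V=-117.9379), down 35.9120 (V=-155.9939). Price -110.4221; hedge Δ=1.0000, bond B=-164.0221.
  t=1,j=1: stock 110.4000 → up 152.3520 (V=-39.5539), down 73.9680 (V=-117.9379). Price -53.6221; hedge Δ=1.0000, bond B=-164.0221.
  t=0,j=0: stock 80.0000 → up 110.4000 (V=-53.6221), down 53.6000 (V=-110.4221). Price -60.1899; hedge Δ=1.0000, bond B=-140.1899.
Each (Δ,B) replicates both successor values, so the strategy is self-financing and V0 is arbitrage-free.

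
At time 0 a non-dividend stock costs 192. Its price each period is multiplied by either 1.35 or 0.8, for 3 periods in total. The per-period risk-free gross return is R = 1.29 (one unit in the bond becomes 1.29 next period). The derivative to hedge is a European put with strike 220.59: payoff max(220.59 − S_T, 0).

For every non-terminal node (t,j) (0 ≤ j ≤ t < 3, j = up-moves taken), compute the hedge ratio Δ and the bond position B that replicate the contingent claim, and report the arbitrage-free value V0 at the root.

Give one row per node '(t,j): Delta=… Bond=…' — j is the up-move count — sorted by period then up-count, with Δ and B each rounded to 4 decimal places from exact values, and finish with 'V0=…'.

(0,0): Delta=-0.0651 Bond=13.3808
(1,0): Delta=-0.5148 Bond=86.3442
(1,1): Delta=-0.0324 Bond=8.8020
(2,0): Delta=-1.0000 Bond=171.0000
(2,1): Delta=-0.4796 Bond=104.0841
(2,2): Delta=0.0000 Bond=0.0000
V0=0.8845

Since d<R<u, set p* = (R−d)/(u−d) = 0.8909; price each node as the discounted p*-expectation of its children.
Payoff layer (t=3): V(3,0)=122.2860, V(3,1)=54.7020, V(3,2)=0.0000, V(3,3)=0.0000
  t=2,j=0: stock 122.8800 → up 165.8880 (V=54.7020), down 98.3040 (V=122.2860). Price 48.1200; hedge Δ=-1.0000, bond B=171.0000.
  t=2,j=1: stock 207.3600 → up 279.9360 (V=0.0000), down 165.8880 (V=54.7020). Price 4.6260; hedge Δ=-0.4796, bond B=104.0841.
  t=2,j=2: stock 349.9200 → up 472.3920 (V=0.0000), down 279.9360 (V=0.0000). Price 0.0000; hedge Δ=0.0000, bond B=0.0000.
  t=1,j=0: stock 153.6000 → up 207.3600 (V=4.6260), down 122.8800 (V=48.1200). Price 7.2642; hedge Δ=-0.5148, bond B=86.3442.
  t=1,j=1: stock 259.2000 → up 349.9200 (V=0.0000), down 207.3600 (V=4.6260). Price 0.3912; hedge Δ=-0.0324, bond B=8.8020.
  t=0,j=0: stock 192.0000 → up 259.2000 (V=0.3912), down 153.6000 (V=7.2642). Price 0.8845; hedge Δ=-0.0651, bond B=13.3808.
Self-financing check: at every node Δ·S+B equals the discounted successor values.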